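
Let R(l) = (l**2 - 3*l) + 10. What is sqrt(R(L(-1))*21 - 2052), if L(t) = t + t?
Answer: 4*I*sqrt(102) ≈ 40.398*I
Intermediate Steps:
L(t) = 2*t
R(l) = 10 + l**2 - 3*l
sqrt(R(L(-1))*21 - 2052) = sqrt((10 + (2*(-1))**2 - 6*(-1))*21 - 2052) = sqrt((10 + (-2)**2 - 3*(-2))*21 - 2052) = sqrt((10 + 4 + 6)*21 - 2052) = sqrt(20*21 - 2052) = sqrt(420 - 2052) = sqrt(-1632) = 4*I*sqrt(102)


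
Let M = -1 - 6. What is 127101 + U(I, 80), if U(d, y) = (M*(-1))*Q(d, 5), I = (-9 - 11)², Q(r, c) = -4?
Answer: 127073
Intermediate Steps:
I = 400 (I = (-20)² = 400)
M = -7
U(d, y) = -28 (U(d, y) = -7*(-1)*(-4) = 7*(-4) = -28)
127101 + U(I, 80) = 127101 - 28 = 127073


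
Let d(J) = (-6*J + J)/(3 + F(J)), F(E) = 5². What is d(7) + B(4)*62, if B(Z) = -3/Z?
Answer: -191/4 ≈ -47.750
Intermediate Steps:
F(E) = 25
d(J) = -5*J/28 (d(J) = (-6*J + J)/(3 + 25) = -5*J/28)
d(7) + B(4)*62 = -5/28*7 - 3/4*62 = -5/4 - 3*¼*62 = -5/4 - ¾*62 = -5/4 - 93/2 = -191/4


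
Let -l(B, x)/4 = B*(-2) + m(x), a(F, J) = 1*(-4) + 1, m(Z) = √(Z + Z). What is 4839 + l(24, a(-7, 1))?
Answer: 5031 - 4*I*√6 ≈ 5031.0 - 9.798*I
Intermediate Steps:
m(Z) = √2*√Z (m(Z) = √(2*Z) = √2*√Z)
a(F, J) = -3 (a(F, J) = -4 + 1 = -3)
l(B, x) = 8*B - 4*√2*√x (l(B, x) = -4*(B*(-2) + √2*√x) = -4*(-2*B + √2*√x) = 8*B - 4*√2*√x)
4839 + l(24, a(-7, 1)) = 4839 + (8*24 - 4*√2*√(-3)) = 4839 + (192 - 4*√2*I*√3) = 4839 + (192 - 4*I*√6) = 5031 - 4*I*√6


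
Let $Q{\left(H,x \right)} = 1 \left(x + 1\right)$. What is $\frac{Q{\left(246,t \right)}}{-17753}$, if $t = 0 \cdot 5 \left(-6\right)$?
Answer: $- \frac{1}{17753} \approx -5.6328 \cdot 10^{-5}$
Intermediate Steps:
$t = 0$ ($t = 0 \left(-6\right) = 0$)
$Q{\left(H,x \right)} = 1 + x$ ($Q{\left(H,x \right)} = 1 \left(1 + x\right) = 1 + x$)
$\frac{Q{\left(246,t \right)}}{-17753} = \frac{1 + 0}{-17753} = 1 \left(- \frac{1}{17753}\right) = - \frac{1}{17753}$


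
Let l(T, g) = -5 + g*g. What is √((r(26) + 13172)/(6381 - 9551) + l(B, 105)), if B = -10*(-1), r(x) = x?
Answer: √27674260085/1585 ≈ 104.96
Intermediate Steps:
B = 10
l(T, g) = -5 + g²
√((r(26) + 13172)/(6381 - 9551) + l(B, 105)) = √((26 + 13172)/(6381 - 9551) + (-5 + 105²)) = √(13198/(-3170) + (-5 + 11025)) = √(13198*(-1/3170) + 11020) = √(-6599/1585 + 11020) = √(17460101/1585) = √27674260085/1585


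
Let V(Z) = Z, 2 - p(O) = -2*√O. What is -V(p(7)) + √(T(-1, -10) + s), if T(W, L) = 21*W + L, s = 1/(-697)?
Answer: -2 - 2*√7 + 2*I*√3765194/697 ≈ -7.2915 + 5.5679*I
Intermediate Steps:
p(O) = 2 + 2*√O (p(O) = 2 - (-2)*√O = 2 + 2*√O)
s = -1/697 ≈ -0.0014347
T(W, L) = L + 21*W
-V(p(7)) + √(T(-1, -10) + s) = -(2 + 2*√7) + √((-10 + 21*(-1)) - 1/697) = (-2 - 2*√7) + √((-10 - 21) - 1/697) = (-2 - 2*√7) + √(-31 - 1/697) = (-2 - 2*√7) + √(-21608/697) = (-2 - 2*√7) + 2*I*√3765194/697 = -2 - 2*√7 + 2*I*√3765194/697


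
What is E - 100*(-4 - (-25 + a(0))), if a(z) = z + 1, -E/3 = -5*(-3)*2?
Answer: -2090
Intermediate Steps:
E = -90 (E = -3*(-5*(-3))*2 = -45*2 = -3*30 = -90)
a(z) = 1 + z
E - 100*(-4 - (-25 + a(0))) = -90 - 100*(-4 - (-25 + (1 + 0))) = -90 - 100*(-4 - (-25 + 1)) = -90 - 100*(-4 - 1*(-24)) = -90 - 100*(-4 + 24) = -90 - 100*20 = -90 - 2000 = -2090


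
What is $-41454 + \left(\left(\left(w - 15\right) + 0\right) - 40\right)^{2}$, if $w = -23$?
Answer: $-35370$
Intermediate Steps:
$-41454 + \left(\left(\left(w - 15\right) + 0\right) - 40\right)^{2} = -41454 + \left(\left(\left(-23 - 15\right) + 0\right) - 40\right)^{2} = -41454 + \left(\left(-38 + 0\right) - 40\right)^{2} = -41454 + \left(-38 - 40\right)^{2} = -41454 + \left(-78\right)^{2} = -41454 + 6084 = -35370$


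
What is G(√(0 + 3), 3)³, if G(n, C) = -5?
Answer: -125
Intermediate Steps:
G(√(0 + 3), 3)³ = (-5)³ = -125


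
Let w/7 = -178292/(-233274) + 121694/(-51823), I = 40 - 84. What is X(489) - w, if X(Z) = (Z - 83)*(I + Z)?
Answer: 1092123085747610/6044479251 ≈ 1.8068e+5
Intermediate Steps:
I = -44
X(Z) = (-83 + Z)*(-44 + Z) (X(Z) = (Z - 83)*(-44 + Z) = (-83 + Z)*(-44 + Z))
w = -67019469440/6044479251 (w = 7*(-178292/(-233274) + 121694/(-51823)) = 7*(-178292*(-1/233274) + 121694*(-1/51823)) = 7*(89146/116637 - 121694/51823) = 7*(-9574209920/6044479251) = -67019469440/6044479251 ≈ -11.088)
X(489) - w = (3652 + 489² - 127*489) - 1*(-67019469440/6044479251) = (3652 + 239121 - 62103) + 67019469440/6044479251 = 180670 + 67019469440/6044479251 = 1092123085747610/6044479251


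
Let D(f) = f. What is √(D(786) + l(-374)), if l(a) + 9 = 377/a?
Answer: √108542654/374 ≈ 27.857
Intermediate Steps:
l(a) = -9 + 377/a
√(D(786) + l(-374)) = √(786 + (-9 + 377/(-374))) = √(786 + (-9 + 377*(-1/374))) = √(786 + (-9 - 377/374)) = √(786 - 3743/374) = √(290221/374) = √108542654/374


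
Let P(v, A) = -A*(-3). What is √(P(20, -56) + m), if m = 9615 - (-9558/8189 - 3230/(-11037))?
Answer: √77178786209301850671/90381993 ≈ 97.200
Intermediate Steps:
P(v, A) = 3*A
m = 869101903871/90381993 (m = 9615 - (-9558*1/8189 - 3230*(-1/11037)) = 9615 - (-9558/8189 + 3230/11037) = 9615 - 1*(-79041176/90381993) = 9615 + 79041176/90381993 = 869101903871/90381993 ≈ 9615.9)
√(P(20, -56) + m) = √(3*(-56) + 869101903871/90381993) = √(-168 + 869101903871/90381993) = √(853917729047/90381993) = √77178786209301850671/90381993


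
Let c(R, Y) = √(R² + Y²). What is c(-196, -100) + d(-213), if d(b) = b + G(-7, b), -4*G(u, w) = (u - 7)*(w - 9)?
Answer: -990 + 4*√3026 ≈ -769.96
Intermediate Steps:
G(u, w) = -(-9 + w)*(-7 + u)/4 (G(u, w) = -(u - 7)*(w - 9)/4 = -(-7 + u)*(-9 + w)/4 = -(-9 + w)*(-7 + u)/4)
d(b) = -63/2 + 9*b/2 (d(b) = b + (-63/4 + 7*b/4 + (9/4)*(-7) - ¼*(-7)*b) = b + (-63/4 + 7*b/4 - 63/4 + 7*b/4) = b + (-63/2 + 7*b/2) = -63/2 + 9*b/2)
c(-196, -100) + d(-213) = √((-196)² + (-100)²) + (-63/2 + (9/2)*(-213)) = √(38416 + 10000) + (-63/2 - 1917/2) = √48416 - 990 = 4*√3026 - 990 = -990 + 4*√3026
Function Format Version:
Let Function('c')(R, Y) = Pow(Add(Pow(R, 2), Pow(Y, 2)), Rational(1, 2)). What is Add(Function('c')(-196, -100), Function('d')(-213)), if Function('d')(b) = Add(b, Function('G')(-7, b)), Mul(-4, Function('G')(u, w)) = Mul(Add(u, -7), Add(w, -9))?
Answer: Add(-990, Mul(4, Pow(3026, Rational(1, 2)))) ≈ -769.96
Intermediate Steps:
Function('G')(u, w) = Mul(Rational(-1, 4), Add(-9, w), Add(-7, u)) (Function('G')(u, w) = Mul(Rational(-1, 4), Mul(Add(u, -7), Add(w, -9))) = Mul(Rational(-1, 4), Mul(Add(-7, u), Add(-9, w))) = Mul(Rational(-1, 4), Mul(Add(-9, w), Add(-7, u))) = Mul(Rational(-1, 4), Add(-9, w), Add(-7, u)))
Function('d')(b) = Add(Rational(-63, 2), Mul(Rational(9, 2), b)) (Function('d')(b) = Add(b, Add(Rational(-63, 4), Mul(Rational(7, 4), b), Mul(Rational(9, 4), -7), Mul(Rational(-1, 4), -7, b))) = Add(b, Add(Rational(-63, 4), Mul(Rational(7, 4), b), Rational(-63, 4), Mul(Rational(7, 4), b))) = Add(b, Add(Rational(-63, 2), Mul(Rational(7, 2), b))) = Add(Rational(-63, 2), Mul(Rational(9, 2), b)))
Add(Function('c')(-196, -100), Function('d')(-213)) = Add(Pow(Add(Pow(-196, 2), Pow(-100, 2)), Rational(1, 2)), Add(Rational(-63, 2), Mul(Rational(9, 2), -213))) = Add(Pow(Add(38416, 10000), Rational(1, 2)), Add(Rational(-63, 2), Rational(-1917, 2))) = Add(Pow(48416, Rational(1, 2)), -990) = Add(Mul(4, Pow(3026, Rational(1, 2))), -990) = Add(-990, Mul(4, Pow(3026, Rational(1, 2))))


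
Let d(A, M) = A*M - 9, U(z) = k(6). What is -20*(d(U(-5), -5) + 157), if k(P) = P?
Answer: -2360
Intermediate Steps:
U(z) = 6
d(A, M) = -9 + A*M
-20*(d(U(-5), -5) + 157) = -20*((-9 + 6*(-5)) + 157) = -20*((-9 - 30) + 157) = -20*(-39 + 157) = -20*118 = -2360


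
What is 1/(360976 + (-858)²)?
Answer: 1/1097140 ≈ 9.1146e-7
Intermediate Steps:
1/(360976 + (-858)²) = 1/(360976 + 736164) = 1/1097140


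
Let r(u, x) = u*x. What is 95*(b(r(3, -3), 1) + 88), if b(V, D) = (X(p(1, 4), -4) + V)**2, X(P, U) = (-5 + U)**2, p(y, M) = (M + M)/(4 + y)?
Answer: 500840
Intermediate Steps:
p(y, M) = 2*M/(4 + y) (p(y, M) = (2*M)/(4 + y) = 2*M/(4 + y))
b(V, D) = (81 + V)**2 (b(V, D) = ((-5 - 4)**2 + V)**2 = ((-9)**2 + V)**2 = (81 + V)**2)
95*(b(r(3, -3), 1) + 88) = 95*((81 + 3*(-3))**2 + 88) = 95*((81 - 9)**2 + 88) = 95*(72**2 + 88) = 95*(5184 + 88) = 95*5272 = 500840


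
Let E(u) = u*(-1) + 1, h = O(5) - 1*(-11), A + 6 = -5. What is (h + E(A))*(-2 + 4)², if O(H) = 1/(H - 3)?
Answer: 94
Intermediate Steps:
A = -11 (A = -6 - 5 = -11)
O(H) = 1/(-3 + H)
h = 23/2 (h = 1/(-3 + 5) - 1*(-11) = 1/2 + 11 = ½ + 11 = 23/2 ≈ 11.500)
E(u) = 1 - u (E(u) = -u + 1 = 1 - u)
(h + E(A))*(-2 + 4)² = (23/2 + (1 - 1*(-11)))*(-2 + 4)² = (23/2 + (1 + 11))*2² = (23/2 + 12)*4 = (47/2)*4 = 94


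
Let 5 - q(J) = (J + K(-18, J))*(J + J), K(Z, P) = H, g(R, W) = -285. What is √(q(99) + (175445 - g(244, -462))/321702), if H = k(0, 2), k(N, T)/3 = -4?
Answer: I*√445545561012306/160851 ≈ 131.23*I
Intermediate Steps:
k(N, T) = -12 (k(N, T) = 3*(-4) = -12)
H = -12
K(Z, P) = -12
q(J) = 5 - 2*J*(-12 + J) (q(J) = 5 - (J - 12)*(J + J) = 5 - (-12 + J)*2*J = 5 - 2*J*(-12 + J))
√(q(99) + (175445 - g(244, -462))/321702) = √((5 - 2*99² + 24*99) + (175445 - 1*(-285))/321702) = √((5 - 2*9801 + 2376) + (175445 + 285)*(1/321702)) = √((5 - 19602 + 2376) + 175730*(1/321702)) = √(-17221 + 87865/160851) = √(-2769927206/160851) = I*√445545561012306/160851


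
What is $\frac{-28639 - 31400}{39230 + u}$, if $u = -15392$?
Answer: $- \frac{20013}{7946} \approx -2.5186$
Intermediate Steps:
$\frac{-28639 - 31400}{39230 + u} = \frac{-28639 - 31400}{39230 - 15392} = \frac{-28639 - 31400}{23838} = \left(-28639 - 31400\right) \frac{1}{23838} = \left(-60039\right) \frac{1}{23838} = - \frac{20013}{7946}$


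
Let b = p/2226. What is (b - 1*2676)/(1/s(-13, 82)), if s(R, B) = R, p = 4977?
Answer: 3684447/106 ≈ 34759.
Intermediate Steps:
b = 237/106 (b = 4977/2226 = 4977*(1/2226) = 237/106 ≈ 2.2358)
(b - 1*2676)/(1/s(-13, 82)) = (237/106 - 1*2676)/(1/(-13)) = (237/106 - 2676)/(-1/13) = -283419/106*(-13) = 3684447/106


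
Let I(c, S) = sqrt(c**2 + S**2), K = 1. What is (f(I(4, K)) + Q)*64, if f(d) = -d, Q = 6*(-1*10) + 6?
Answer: -3456 - 64*sqrt(17) ≈ -3719.9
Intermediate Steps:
Q = -54 (Q = 6*(-10) + 6 = -60 + 6 = -54)
I(c, S) = sqrt(S**2 + c**2)
(f(I(4, K)) + Q)*64 = (-sqrt(1**2 + 4**2) - 54)*64 = (-sqrt(1 + 16) - 54)*64 = (-sqrt(17) - 54)*64 = (-54 - sqrt(17))*64 = -3456 - 64*sqrt(17)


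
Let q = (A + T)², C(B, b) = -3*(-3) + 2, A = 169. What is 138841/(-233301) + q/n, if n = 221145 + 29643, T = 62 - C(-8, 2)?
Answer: -653552453/1625252533 ≈ -0.40212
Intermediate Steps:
C(B, b) = 11 (C(B, b) = 9 + 2 = 11)
T = 51 (T = 62 - 1*11 = 62 - 11 = 51)
q = 48400 (q = (169 + 51)² = 220² = 48400)
n = 250788
138841/(-233301) + q/n = 138841/(-233301) + 48400/250788 = 138841*(-1/233301) + 48400*(1/250788) = -138841/233301 + 12100/62697 = -653552453/1625252533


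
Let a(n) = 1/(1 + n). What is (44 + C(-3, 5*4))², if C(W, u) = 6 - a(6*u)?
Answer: 36590401/14641 ≈ 2499.2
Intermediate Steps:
C(W, u) = 6 - 1/(1 + 6*u)
(44 + C(-3, 5*4))² = (44 + (5 + 36*(5*4))/(1 + 6*(5*4)))² = (44 + (5 + 36*20)/(1 + 6*20))² = (44 + (5 + 720)/(1 + 120))² = (44 + 725/121)² = (6049/121)² = 36590401/14641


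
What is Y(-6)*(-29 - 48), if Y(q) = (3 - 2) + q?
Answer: 385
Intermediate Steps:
Y(q) = 1 + q
Y(-6)*(-29 - 48) = (1 - 6)*(-29 - 48) = -5*(-77) = 385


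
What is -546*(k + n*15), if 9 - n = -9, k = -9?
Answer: -142506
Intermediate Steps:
n = 18 (n = 9 - 1*(-9) = 9 + 9 = 18)
-546*(k + n*15) = -546*(-9 + 18*15) = -546*(-9 + 270) = -546*261 = -142506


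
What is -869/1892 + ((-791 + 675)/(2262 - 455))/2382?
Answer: -170028799/370167564 ≈ -0.45933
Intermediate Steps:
-869/1892 + ((-791 + 675)/(2262 - 455))/2382 = -869*1/1892 - 116/1807*(1/2382) = -79/172 - 116*1/1807*(1/2382) = -79/172 - 116/1807*1/2382 = -79/172 - 58/2152137 = -170028799/370167564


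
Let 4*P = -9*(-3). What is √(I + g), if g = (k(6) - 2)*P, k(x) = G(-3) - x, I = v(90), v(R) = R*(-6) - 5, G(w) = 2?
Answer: I*√2342/2 ≈ 24.197*I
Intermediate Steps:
P = 27/4 (P = (-9*(-3))/4 = (¼)*27 = 27/4 ≈ 6.7500)
v(R) = -5 - 6*R (v(R) = -6*R - 5 = -5 - 6*R)
I = -545 (I = -5 - 6*90 = -5 - 540 = -545)
k(x) = 2 - x
g = -81/2 (g = ((2 - 1*6) - 2)*(27/4) = ((2 - 6) - 2)*(27/4) = (-4 - 2)*(27/4) = -6*27/4 = -81/2 ≈ -40.500)
√(I + g) = √(-545 - 81/2) = √(-1171/2) = I*√2342/2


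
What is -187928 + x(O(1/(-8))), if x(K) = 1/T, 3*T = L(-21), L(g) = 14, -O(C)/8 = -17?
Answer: -2630989/14 ≈ -1.8793e+5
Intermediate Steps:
O(C) = 136 (O(C) = -8*(-17) = 136)
T = 14/3 (T = (⅓)*14 = 14/3 ≈ 4.6667)
x(K) = 3/14 (x(K) = 1/(14/3) = 3/14)
-187928 + x(O(1/(-8))) = -187928 + 3/14 = -2630989/14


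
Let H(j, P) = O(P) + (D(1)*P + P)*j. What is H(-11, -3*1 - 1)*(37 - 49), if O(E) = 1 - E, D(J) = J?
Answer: -1116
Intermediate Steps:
H(j, P) = 1 - P + 2*P*j (H(j, P) = (1 - P) + (1*P + P)*j = (1 - P) + (P + P)*j = (1 - P) + (2*P)*j = (1 - P) + 2*P*j = 1 - P + 2*P*j)
H(-11, -3*1 - 1)*(37 - 49) = (1 - (-3*1 - 1) + 2*(-3*1 - 1)*(-11))*(37 - 49) = (1 - (-3 - 1) + 2*(-3 - 1)*(-11))*(-12) = (1 - 1*(-4) + 2*(-4)*(-11))*(-12) = (1 + 4 + 88)*(-12) = 93*(-12) = -1116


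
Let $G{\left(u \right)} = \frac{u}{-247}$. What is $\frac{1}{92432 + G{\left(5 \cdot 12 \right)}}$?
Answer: $\frac{247}{22830644} \approx 1.0819 \cdot 10^{-5}$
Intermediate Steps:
$G{\left(u \right)} = - \frac{u}{247}$ ($G{\left(u \right)} = u \left(- \frac{1}{247}\right) = - \frac{u}{247}$)
$\frac{1}{92432 + G{\left(5 \cdot 12 \right)}} = \frac{1}{92432 - \frac{5 \cdot 12}{247}} = \frac{1}{92432 - \frac{60}{247}} = \frac{1}{\frac{22830644}{247}} = \frac{247}{22830644}$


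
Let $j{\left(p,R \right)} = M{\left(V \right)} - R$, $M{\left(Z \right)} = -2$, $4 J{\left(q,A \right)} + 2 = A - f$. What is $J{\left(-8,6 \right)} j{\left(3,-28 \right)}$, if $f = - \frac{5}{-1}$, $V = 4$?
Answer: $- \frac{13}{2} \approx -6.5$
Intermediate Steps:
$f = 5$ ($f = \left(-5\right) \left(-1\right) = 5$)
$J{\left(q,A \right)} = - \frac{7}{4} + \frac{A}{4}$ ($J{\left(q,A \right)} = - \frac{1}{2} + \frac{A - 5}{4} = - \frac{1}{2} + \frac{-5 + A}{4} = - \frac{1}{2} + \left(- \frac{5}{4} + \frac{A}{4}\right) = - \frac{7}{4} + \frac{A}{4}$)
$j{\left(p,R \right)} = -2 - R$
$J{\left(-8,6 \right)} j{\left(3,-28 \right)} = \left(- \frac{7}{4} + \frac{1}{4} \cdot 6\right) \left(-2 - -28\right) = \left(- \frac{7}{4} + \frac{3}{2}\right) \left(-2 + 28\right) = \left(- \frac{1}{4}\right) 26 = - \frac{13}{2}$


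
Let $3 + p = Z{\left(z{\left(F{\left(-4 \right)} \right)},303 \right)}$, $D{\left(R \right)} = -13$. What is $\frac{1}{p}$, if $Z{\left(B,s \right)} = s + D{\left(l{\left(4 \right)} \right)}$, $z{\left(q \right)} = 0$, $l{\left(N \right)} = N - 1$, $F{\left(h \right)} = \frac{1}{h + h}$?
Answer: $\frac{1}{287} \approx 0.0034843$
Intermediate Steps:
$F{\left(h \right)} = \frac{1}{2 h}$
$l{\left(N \right)} = -1 + N$ ($l{\left(N \right)} = N - 1 = -1 + N$)
$Z{\left(B,s \right)} = -13 + s$ ($Z{\left(B,s \right)} = s - 13 = -13 + s$)
$p = 287$ ($p = -3 + \left(-13 + 303\right) = -3 + 290 = 287$)
$\frac{1}{p} = \frac{1}{287}$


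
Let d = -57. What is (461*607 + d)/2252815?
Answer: 55954/450563 ≈ 0.12419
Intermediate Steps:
(461*607 + d)/2252815 = (461*607 - 57)/2252815 = (279827 - 57)*(1/2252815) = 279770*(1/2252815) = 55954/450563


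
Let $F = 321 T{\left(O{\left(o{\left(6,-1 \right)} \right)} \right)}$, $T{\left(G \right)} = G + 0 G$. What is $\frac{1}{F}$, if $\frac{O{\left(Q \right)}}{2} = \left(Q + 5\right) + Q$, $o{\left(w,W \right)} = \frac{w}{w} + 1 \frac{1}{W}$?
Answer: $\frac{1}{3210} \approx 0.00031153$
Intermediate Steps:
$o{\left(w,W \right)} = 1 + \frac{1}{W}$
$O{\left(Q \right)} = 10 + 4 Q$ ($O{\left(Q \right)} = 2 \left(\left(Q + 5\right) + Q\right) = 2 \left(\left(5 + Q\right) + Q\right) = 2 \left(5 + 2 Q\right) = 10 + 4 Q$)
$T{\left(G \right)} = G$ ($T{\left(G \right)} = G + 0 = G$)
$F = 3210$ ($F = 321 \left(10 + 4 \frac{1 - 1}{-1}\right) = 321 \left(10 + 4 \left(\left(-1\right) 0\right)\right) = 321 \left(10 + 4 \cdot 0\right) = 321 \left(10 + 0\right) = 321 \cdot 10 = 3210$)
$\frac{1}{F} = \frac{1}{3210}$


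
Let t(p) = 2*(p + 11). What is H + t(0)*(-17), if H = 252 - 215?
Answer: -337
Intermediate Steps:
H = 37
t(p) = 22 + 2*p (t(p) = 2*(11 + p) = 22 + 2*p)
H + t(0)*(-17) = 37 + (22 + 2*0)*(-17) = 37 + (22 + 0)*(-17) = 37 + 22*(-17) = 37 - 374 = -337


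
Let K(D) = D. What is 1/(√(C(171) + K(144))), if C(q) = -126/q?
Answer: √51718/2722 ≈ 0.083547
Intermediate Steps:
1/(√(C(171) + K(144))) = 1/(√(-126/171 + 144)) = 1/(√(-126*1/171 + 144)) = 1/(√(-14/19 + 144)) = 1/(√(2722/19)) = 1/(√51718/19) = √51718/2722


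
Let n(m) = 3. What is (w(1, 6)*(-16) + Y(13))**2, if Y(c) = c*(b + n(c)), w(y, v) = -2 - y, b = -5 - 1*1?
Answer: 81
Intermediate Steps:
b = -6 (b = -5 - 1 = -6)
Y(c) = -3*c (Y(c) = c*(-6 + 3) = c*(-3) = -3*c)
(w(1, 6)*(-16) + Y(13))**2 = ((-2 - 1*1)*(-16) - 3*13)**2 = ((-2 - 1)*(-16) - 39)**2 = (-3*(-16) - 39)**2 = (48 - 39)**2 = 9**2 = 81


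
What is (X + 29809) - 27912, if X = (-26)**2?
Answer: 2573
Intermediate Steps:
X = 676
(X + 29809) - 27912 = (676 + 29809) - 27912 = 30485 - 27912 = 2573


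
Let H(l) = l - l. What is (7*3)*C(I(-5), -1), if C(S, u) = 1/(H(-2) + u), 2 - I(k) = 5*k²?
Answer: -21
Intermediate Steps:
I(k) = 2 - 5*k²
H(l) = 0
C(S, u) = 1/u (C(S, u) = 1/(0 + u) = 1/u)
(7*3)*C(I(-5), -1) = (7*3)/(-1) = 21*(-1) = -21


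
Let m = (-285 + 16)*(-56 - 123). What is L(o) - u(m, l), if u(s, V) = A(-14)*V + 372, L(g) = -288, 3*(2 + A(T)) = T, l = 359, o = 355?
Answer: 5200/3 ≈ 1733.3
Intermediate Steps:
A(T) = -2 + T/3
m = 48151 (m = -269*(-179) = 48151)
u(s, V) = 372 - 20*V/3 (u(s, V) = (-2 + (⅓)*(-14))*V + 372 = (-2 - 14/3)*V + 372 = -20*V/3 + 372 = 372 - 20*V/3)
L(o) - u(m, l) = -288 - (372 - 20/3*359) = -288 - (372 - 7180/3) = -288 - 1*(-6064/3) = -288 + 6064/3 = 5200/3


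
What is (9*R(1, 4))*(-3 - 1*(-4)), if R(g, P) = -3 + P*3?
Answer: 81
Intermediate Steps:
R(g, P) = -3 + 3*P
(9*R(1, 4))*(-3 - 1*(-4)) = (9*(-3 + 3*4))*(-3 - 1*(-4)) = (9*(-3 + 12))*(-3 + 4) = (9*9)*1 = 81*1 = 81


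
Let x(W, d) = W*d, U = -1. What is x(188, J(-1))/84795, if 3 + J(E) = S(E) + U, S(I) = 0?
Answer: -752/84795 ≈ -0.0088684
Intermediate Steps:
J(E) = -4 (J(E) = -3 + (0 - 1) = -3 - 1 = -4)
x(188, J(-1))/84795 = (188*(-4))/84795 = -752*1/84795 = -752/84795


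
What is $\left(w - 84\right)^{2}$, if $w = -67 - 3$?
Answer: $23716$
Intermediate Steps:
$w = -70$ ($w = -67 - 3 = -70$)
$\left(w - 84\right)^{2} = \left(-70 - 84\right)^{2} = \left(-154\right)^{2} = 23716$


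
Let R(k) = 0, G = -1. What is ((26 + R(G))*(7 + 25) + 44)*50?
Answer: 43800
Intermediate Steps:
((26 + R(G))*(7 + 25) + 44)*50 = ((26 + 0)*(7 + 25) + 44)*50 = (26*32 + 44)*50 = (832 + 44)*50 = 876*50 = 43800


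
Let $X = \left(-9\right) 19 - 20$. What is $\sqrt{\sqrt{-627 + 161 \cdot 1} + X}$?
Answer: $\sqrt{-191 + i \sqrt{466}} \approx 0.77975 + 13.842 i$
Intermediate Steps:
$X = -191$ ($X = -171 - 20 = -191$)
$\sqrt{\sqrt{-627 + 161 \cdot 1} + X} = \sqrt{\sqrt{-627 + 161 \cdot 1} - 191} = \sqrt{\sqrt{-627 + 161} - 191} = \sqrt{\sqrt{-466} - 191} = \sqrt{i \sqrt{466} - 191} = \sqrt{-191 + i \sqrt{466}}$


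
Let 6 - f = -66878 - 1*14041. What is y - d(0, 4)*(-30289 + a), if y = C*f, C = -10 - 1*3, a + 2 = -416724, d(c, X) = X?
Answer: 736035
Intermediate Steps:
a = -416726 (a = -2 - 416724 = -416726)
f = 80925 (f = 6 - (-66878 - 1*14041) = 6 - (-66878 - 14041) = 6 - 1*(-80919) = 6 + 80919 = 80925)
C = -13 (C = -10 - 3 = -13)
y = -1052025 (y = -13*80925 = -1052025)
y - d(0, 4)*(-30289 + a) = -1052025 - 4*(-30289 - 416726) = -1052025 - 4*(-447015) = -1052025 - 1*(-1788060) = -1052025 + 1788060 = 736035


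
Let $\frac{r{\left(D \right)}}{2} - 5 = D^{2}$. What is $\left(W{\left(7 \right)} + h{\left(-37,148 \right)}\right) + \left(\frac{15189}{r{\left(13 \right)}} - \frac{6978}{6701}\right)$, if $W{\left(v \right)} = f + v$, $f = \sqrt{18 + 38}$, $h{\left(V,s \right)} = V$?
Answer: $\frac{9798235}{777316} + 2 \sqrt{14} \approx 20.089$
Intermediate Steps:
$f = 2 \sqrt{14}$ ($f = \sqrt{56} = 2 \sqrt{14} \approx 7.4833$)
$r{\left(D \right)} = 10 + 2 D^{2}$
$W{\left(v \right)} = v + 2 \sqrt{14}$ ($W{\left(v \right)} = 2 \sqrt{14} + v = v + 2 \sqrt{14}$)
$\left(W{\left(7 \right)} + h{\left(-37,148 \right)}\right) + \left(\frac{15189}{r{\left(13 \right)}} - \frac{6978}{6701}\right) = \left(\left(7 + 2 \sqrt{14}\right) - 37\right) + \left(\frac{15189}{10 + 2 \cdot 13^{2}} - \frac{6978}{6701}\right) = \left(-30 + 2 \sqrt{14}\right) + \left(\frac{15189}{10 + 2 \cdot 169} - \frac{6978}{6701}\right) = \left(-30 + 2 \sqrt{14}\right) - \left(\frac{6978}{6701} - \frac{15189}{10 + 338}\right) = \left(-30 + 2 \sqrt{14}\right) - \left(\frac{6978}{6701} - \frac{15189}{348}\right) = \left(-30 + 2 \sqrt{14}\right) + \left(15189 \cdot \frac{1}{348} - \frac{6978}{6701}\right) = \left(-30 + 2 \sqrt{14}\right) + \left(\frac{5063}{116} - \frac{6978}{6701}\right) = \left(-30 + 2 \sqrt{14}\right) + \frac{33117715}{777316} = \frac{9798235}{777316} + 2 \sqrt{14}$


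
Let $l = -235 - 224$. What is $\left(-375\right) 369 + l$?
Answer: $-138834$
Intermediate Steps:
$l = -459$ ($l = -235 - 224 = -459$)
$\left(-375\right) 369 + l = \left(-375\right) 369 - 459 = -138375 - 459 = -138834$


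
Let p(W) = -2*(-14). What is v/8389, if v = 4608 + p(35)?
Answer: 4636/8389 ≈ 0.55263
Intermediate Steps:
p(W) = 28
v = 4636 (v = 4608 + 28 = 4636)
v/8389 = 4636/8389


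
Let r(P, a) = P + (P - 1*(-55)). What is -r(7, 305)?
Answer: -69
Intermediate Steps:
r(P, a) = 55 + 2*P (r(P, a) = P + (P + 55) = P + (55 + P) = 55 + 2*P)
-r(7, 305) = -(55 + 2*7) = -(55 + 14) = -1*69 = -69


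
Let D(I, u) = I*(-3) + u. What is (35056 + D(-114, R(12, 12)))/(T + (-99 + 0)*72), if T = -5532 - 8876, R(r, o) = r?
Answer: -17705/10768 ≈ -1.6442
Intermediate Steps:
D(I, u) = u - 3*I (D(I, u) = -3*I + u = u - 3*I)
T = -14408
(35056 + D(-114, R(12, 12)))/(T + (-99 + 0)*72) = (35056 + (12 - 3*(-114)))/(-14408 + (-99 + 0)*72) = (35056 + (12 + 342))/(-14408 - 99*72) = (35056 + 354)/(-14408 - 7128) = 35410/(-21536) = 35410*(-1/21536) = -17705/10768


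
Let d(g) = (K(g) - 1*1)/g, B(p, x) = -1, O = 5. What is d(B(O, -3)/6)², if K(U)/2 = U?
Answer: 64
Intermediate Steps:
K(U) = 2*U
d(g) = (-1 + 2*g)/g (d(g) = (2*g - 1*1)/g = (2*g - 1)/g = (-1 + 2*g)/g)
d(B(O, -3)/6)² = (2 - 1/((-1/6)))² = (2 - 1/((-1*⅙)))² = (2 - 1/(-⅙))² = (2 - 1*(-6))² = (2 + 6)² = 8² = 64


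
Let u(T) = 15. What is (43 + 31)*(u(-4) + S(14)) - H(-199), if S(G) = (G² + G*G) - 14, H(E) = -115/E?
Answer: 5787203/199 ≈ 29081.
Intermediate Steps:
S(G) = -14 + 2*G² (S(G) = (G² + G²) - 14 = 2*G² - 14 = -14 + 2*G²)
(43 + 31)*(u(-4) + S(14)) - H(-199) = (43 + 31)*(15 + (-14 + 2*14²)) - (-115)/(-199) = 74*(15 + (-14 + 2*196)) - (-115)*(-1)/199 = 74*(15 + (-14 + 392)) - 1*115/199 = 74*(15 + 378) - 115/199 = 74*393 - 115/199 = 29082 - 115/199 = 5787203/199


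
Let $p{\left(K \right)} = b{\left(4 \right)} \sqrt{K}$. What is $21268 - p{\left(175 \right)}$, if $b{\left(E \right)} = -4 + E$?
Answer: $21268$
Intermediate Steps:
$p{\left(K \right)} = 0$ ($p{\left(K \right)} = \left(-4 + 4\right) \sqrt{K} = 0 \sqrt{K} = 0$)
$21268 - p{\left(175 \right)} = 21268 - 0 = 21268 + 0 = 21268$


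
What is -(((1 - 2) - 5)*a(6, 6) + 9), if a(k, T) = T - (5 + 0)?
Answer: -3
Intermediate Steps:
a(k, T) = -5 + T (a(k, T) = T - 1*5 = T - 5 = -5 + T)
-(((1 - 2) - 5)*a(6, 6) + 9) = -(((1 - 2) - 5)*(-5 + 6) + 9) = -((-1 - 5)*1 + 9) = -(-6*1 + 9) = -(-6 + 9) = -1*3 = -3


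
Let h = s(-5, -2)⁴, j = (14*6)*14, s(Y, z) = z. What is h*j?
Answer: 18816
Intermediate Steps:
j = 1176 (j = 84*14 = 1176)
h = 16 (h = (-2)⁴ = 16)
h*j = 16*1176 = 18816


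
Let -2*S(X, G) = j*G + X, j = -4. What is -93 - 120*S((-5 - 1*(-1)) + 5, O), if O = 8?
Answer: -1953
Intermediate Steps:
S(X, G) = 2*G - X/2 (S(X, G) = -(-4*G + X)/2 = -(X - 4*G)/2 = 2*G - X/2)
-93 - 120*S((-5 - 1*(-1)) + 5, O) = -93 - 120*(2*8 - ((-5 - 1*(-1)) + 5)/2) = -93 - 120*(16 - ((-5 + 1) + 5)/2) = -93 - 120*(16 - (-4 + 5)/2) = -93 - 120*(16 - ½*1) = -93 - 120*(16 - ½) = -93 - 120*31/2 = -93 - 1860 = -1953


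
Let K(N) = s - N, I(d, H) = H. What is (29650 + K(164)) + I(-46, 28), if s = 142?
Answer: 29656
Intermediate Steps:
K(N) = 142 - N
(29650 + K(164)) + I(-46, 28) = (29650 + (142 - 1*164)) + 28 = (29650 + (142 - 164)) + 28 = (29650 - 22) + 28 = 29628 + 28 = 29656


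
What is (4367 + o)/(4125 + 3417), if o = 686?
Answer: 5053/7542 ≈ 0.66998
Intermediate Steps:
(4367 + o)/(4125 + 3417) = (4367 + 686)/(4125 + 3417) = 5053/7542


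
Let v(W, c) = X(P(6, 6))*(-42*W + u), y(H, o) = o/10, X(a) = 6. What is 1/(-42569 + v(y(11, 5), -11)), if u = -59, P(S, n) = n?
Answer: -1/43049 ≈ -2.3229e-5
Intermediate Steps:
y(H, o) = o/10 (y(H, o) = o*(1/10) = o/10)
v(W, c) = -354 - 252*W (v(W, c) = 6*(-42*W - 59) = 6*(-59 - 42*W) = -354 - 252*W)
1/(-42569 + v(y(11, 5), -11)) = 1/(-42569 + (-354 - 126*5/5)) = 1/(-42569 + (-354 - 252*1/2)) = 1/(-42569 + (-354 - 126)) = 1/(-42569 - 480) = 1/(-43049) = -1/43049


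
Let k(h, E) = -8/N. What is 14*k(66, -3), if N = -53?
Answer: 112/53 ≈ 2.1132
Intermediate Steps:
k(h, E) = 8/53 (k(h, E) = -8/(-53) = -8*(-1/53) = 8/53)
14*k(66, -3) = 14*(8/53) = 112/53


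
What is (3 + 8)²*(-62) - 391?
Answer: -7893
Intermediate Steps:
(3 + 8)²*(-62) - 391 = 11²*(-62) - 391 = 121*(-62) - 391 = -7502 - 391 = -7893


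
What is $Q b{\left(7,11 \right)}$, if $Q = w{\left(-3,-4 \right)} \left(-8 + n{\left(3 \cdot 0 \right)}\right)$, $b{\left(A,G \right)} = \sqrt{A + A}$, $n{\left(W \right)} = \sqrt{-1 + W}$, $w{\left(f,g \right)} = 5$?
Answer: $5 \sqrt{14} \left(-8 + i\right) \approx -149.67 + 18.708 i$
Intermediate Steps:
$b{\left(A,G \right)} = \sqrt{2} \sqrt{A}$ ($b{\left(A,G \right)} = \sqrt{2 A} = \sqrt{2} \sqrt{A}$)
$Q = -40 + 5 i$ ($Q = 5 \left(-8 + \sqrt{-1 + 3 \cdot 0}\right) = 5 \left(-8 + \sqrt{-1 + 0}\right) = 5 \left(-8 + \sqrt{-1}\right) = 5 \left(-8 + i\right) = -40 + 5 i \approx -40.0 + 5.0 i$)
$Q b{\left(7,11 \right)} = \left(-40 + 5 i\right) \sqrt{2} \sqrt{7} = \left(-40 + 5 i\right) \sqrt{14} = \sqrt{14} \left(-40 + 5 i\right)$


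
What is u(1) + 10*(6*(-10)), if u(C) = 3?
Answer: -597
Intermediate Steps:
u(1) + 10*(6*(-10)) = 3 + 10*(6*(-10)) = 3 + 10*(-60) = 3 - 600 = -597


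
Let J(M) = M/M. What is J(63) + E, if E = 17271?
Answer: 17272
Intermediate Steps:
J(M) = 1
J(63) + E = 1 + 17271 = 17272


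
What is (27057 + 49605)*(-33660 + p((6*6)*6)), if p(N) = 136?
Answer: -2570016888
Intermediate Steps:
(27057 + 49605)*(-33660 + p((6*6)*6)) = (27057 + 49605)*(-33660 + 136) = 76662*(-33524) = -2570016888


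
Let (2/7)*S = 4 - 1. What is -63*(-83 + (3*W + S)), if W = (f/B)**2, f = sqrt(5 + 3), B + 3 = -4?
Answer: 63513/14 ≈ 4536.6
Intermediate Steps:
B = -7 (B = -3 - 4 = -7)
f = 2*sqrt(2) (f = sqrt(8) = 2*sqrt(2) ≈ 2.8284)
S = 21/2 (S = 7*(4 - 1)/2 = (7/2)*3 = 21/2 ≈ 10.500)
W = 8/49 (W = ((2*sqrt(2))/(-7))**2 = ((2*sqrt(2))*(-1/7))**2 = (-2*sqrt(2)/7)**2 = 8/49 ≈ 0.16327)
-63*(-83 + (3*W + S)) = -63*(-83 + (3*(8/49) + 21/2)) = -63*(-83 + (24/49 + 21/2)) = -63*(-83 + 1077/98) = -63*(-7057/98) = 63513/14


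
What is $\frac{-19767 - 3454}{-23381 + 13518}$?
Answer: $\frac{23221}{9863} \approx 2.3544$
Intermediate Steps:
$\frac{-19767 - 3454}{-23381 + 13518} = - \frac{23221}{-9863} = \left(-23221\right) \left(- \frac{1}{9863}\right) = \frac{23221}{9863}$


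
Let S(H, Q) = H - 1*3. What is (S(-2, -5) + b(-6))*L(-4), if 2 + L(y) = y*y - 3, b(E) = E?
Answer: -121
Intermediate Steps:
L(y) = -5 + y² (L(y) = -2 + (y*y - 3) = -2 + (y² - 3) = -2 + (-3 + y²) = -5 + y²)
S(H, Q) = -3 + H (S(H, Q) = H - 3 = -3 + H)
(S(-2, -5) + b(-6))*L(-4) = ((-3 - 2) - 6)*(-5 + (-4)²) = (-5 - 6)*(-5 + 16) = -11*11 = -121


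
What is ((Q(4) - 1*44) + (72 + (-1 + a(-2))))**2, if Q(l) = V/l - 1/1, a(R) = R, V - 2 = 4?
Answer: 2601/4 ≈ 650.25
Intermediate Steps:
V = 6 (V = 2 + 4 = 6)
Q(l) = -1 + 6/l (Q(l) = 6/l - 1/1 = 6/l - 1*1 = 6/l - 1 = -1 + 6/l)
((Q(4) - 1*44) + (72 + (-1 + a(-2))))**2 = (((6 - 1*4)/4 - 1*44) + (72 + (-1 - 2)))**2 = (((6 - 4)/4 - 44) + (72 - 3))**2 = (((1/4)*2 - 44) + 69)**2 = ((1/2 - 44) + 69)**2 = (-87/2 + 69)**2 = (51/2)**2 = 2601/4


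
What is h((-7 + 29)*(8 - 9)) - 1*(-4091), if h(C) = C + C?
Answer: 4047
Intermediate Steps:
h(C) = 2*C
h((-7 + 29)*(8 - 9)) - 1*(-4091) = 2*((-7 + 29)*(8 - 9)) - 1*(-4091) = 2*(22*(-1)) + 4091 = 2*(-22) + 4091 = -44 + 4091 = 4047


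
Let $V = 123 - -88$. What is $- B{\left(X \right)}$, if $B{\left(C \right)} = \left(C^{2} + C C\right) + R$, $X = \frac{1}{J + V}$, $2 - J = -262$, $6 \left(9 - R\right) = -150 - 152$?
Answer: $- \frac{40161256}{676875} \approx -59.333$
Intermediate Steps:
$R = \frac{178}{3}$ ($R = 9 - \frac{-150 - 152}{6} = 9 - - \frac{151}{3} = 9 + \frac{151}{3} = \frac{178}{3} \approx 59.333$)
$J = 264$ ($J = 2 - -262 = 2 + 262 = 264$)
$V = 211$ ($V = 123 + 88 = 211$)
$X = \frac{1}{475}$ ($X = \frac{1}{264 + 211} = \frac{1}{475} \approx 0.0021053$)
$B{\left(C \right)} = \frac{178}{3} + 2 C^{2}$ ($B{\left(C \right)} = \left(C^{2} + C C\right) + \frac{178}{3} = \left(C^{2} + C^{2}\right) + \frac{178}{3} = 2 C^{2} + \frac{178}{3} = \frac{178}{3} + 2 C^{2}$)
$- B{\left(X \right)} = - (\frac{178}{3} + \frac{2}{225625}) = \left(-1\right) \frac{40161256}{676875} = - \frac{40161256}{676875}$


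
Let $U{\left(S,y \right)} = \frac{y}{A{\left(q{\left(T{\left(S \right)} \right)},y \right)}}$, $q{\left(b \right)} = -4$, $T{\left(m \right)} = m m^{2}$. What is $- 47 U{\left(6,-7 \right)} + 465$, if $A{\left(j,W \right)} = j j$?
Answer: $\frac{7769}{16} \approx 485.56$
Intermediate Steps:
$T{\left(m \right)} = m^{3}$
$A{\left(j,W \right)} = j^{2}$
$U{\left(S,y \right)} = \frac{y}{16}$ ($U{\left(S,y \right)} = \frac{y}{\left(-4\right)^{2}} = \frac{y}{16}$)
$- 47 U{\left(6,-7 \right)} + 465 = - 47 \cdot \frac{1}{16} \left(-7\right) + 465 = \left(-47\right) \left(- \frac{7}{16}\right) + 465 = \frac{329}{16} + 465 = \frac{7769}{16}$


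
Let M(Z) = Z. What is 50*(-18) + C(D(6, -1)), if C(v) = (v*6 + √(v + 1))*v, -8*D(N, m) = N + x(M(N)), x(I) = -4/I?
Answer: -2692/3 - 2*√3/9 ≈ -897.72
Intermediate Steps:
D(N, m) = 1/(2*N) - N/8 (D(N, m) = -(N - 4/N)/8 = 1/(2*N) - N/8)
C(v) = v*(√(1 + v) + 6*v) (C(v) = (6*v + √(1 + v))*v = (√(1 + v) + 6*v)*v = v*(√(1 + v) + 6*v))
50*(-18) + C(D(6, -1)) = 50*(-18) + ((⅛)*(4 - 1*6²)/6)*(√(1 + (⅛)*(4 - 1*6²)/6) + 6*((⅛)*(4 - 1*6²)/6)) = -900 + ((⅛)*(⅙)*(4 - 1*36))*(√(1 + (⅛)*(⅙)*(4 - 1*36)) + 6*((⅛)*(⅙)*(4 - 1*36))) = -900 + ((⅛)*(⅙)*(4 - 36))*(√(1 + (⅛)*(⅙)*(4 - 36)) + 6*((⅛)*(⅙)*(4 - 36))) = -900 + ((⅛)*(⅙)*(-32))*(√(1 + (⅛)*(⅙)*(-32)) + 6*((⅛)*(⅙)*(-32))) = -900 - 2*(√(1 - ⅔) + 6*(-⅔))/3 = -900 - 2*(√(⅓) - 4)/3 = -900 - 2*(√3/3 - 4)/3 = -900 - 2*(-4 + √3/3)/3 = -900 + (8/3 - 2*√3/9) = -2692/3 - 2*√3/9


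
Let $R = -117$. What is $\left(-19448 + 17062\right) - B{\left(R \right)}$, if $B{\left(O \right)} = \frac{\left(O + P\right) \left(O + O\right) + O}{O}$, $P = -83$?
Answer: $-1987$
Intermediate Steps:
$B{\left(O \right)} = \frac{O + 2 O \left(-83 + O\right)}{O}$ ($B{\left(O \right)} = \frac{\left(O - 83\right) \left(O + O\right) + O}{O} = \frac{\left(-83 + O\right) 2 O + O}{O} = \frac{2 O \left(-83 + O\right) + O}{O} = \frac{O + 2 O \left(-83 + O\right)}{O}$)
$\left(-19448 + 17062\right) - B{\left(R \right)} = \left(-19448 + 17062\right) - \left(-165 + 2 \left(-117\right)\right) = -2386 - \left(-165 - 234\right) = -2386 - -399 = -2386 + 399 = -1987$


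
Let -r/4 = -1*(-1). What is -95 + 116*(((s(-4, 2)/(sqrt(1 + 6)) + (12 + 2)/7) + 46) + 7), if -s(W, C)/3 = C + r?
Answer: 6285 + 696*sqrt(7)/7 ≈ 6548.1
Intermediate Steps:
r = -4 (r = -(-4)*(-1) = -4*1 = -4)
s(W, C) = 12 - 3*C (s(W, C) = -3*(C - 4) = -3*(-4 + C) = 12 - 3*C)
-95 + 116*(((s(-4, 2)/(sqrt(1 + 6)) + (12 + 2)/7) + 46) + 7) = -95 + 116*((((12 - 3*2)/(sqrt(1 + 6)) + (12 + 2)/7) + 46) + 7) = -95 + 116*((((12 - 6)/(sqrt(7)) + 14*(1/7)) + 46) + 7) = -95 + 116*(((6*(sqrt(7)/7) + 2) + 46) + 7) = -95 + 116*(((6*sqrt(7)/7 + 2) + 46) + 7) = -95 + 116*(((2 + 6*sqrt(7)/7) + 46) + 7) = -95 + 116*((48 + 6*sqrt(7)/7) + 7) = -95 + 116*(55 + 6*sqrt(7)/7) = -95 + (6380 + 696*sqrt(7)/7) = 6285 + 696*sqrt(7)/7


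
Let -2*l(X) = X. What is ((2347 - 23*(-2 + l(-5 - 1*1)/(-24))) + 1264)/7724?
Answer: 29279/61792 ≈ 0.47383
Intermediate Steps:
l(X) = -X/2
((2347 - 23*(-2 + l(-5 - 1*1)/(-24))) + 1264)/7724 = ((2347 - 23*(-2 - (-5 - 1*1)/2/(-24))) + 1264)/7724 = ((2347 - 23*(-2 - (-5 - 1)/2*(-1/24))) + 1264)*(1/7724) = ((2347 - 23*(-2 - ½*(-6)*(-1/24))) + 1264)*(1/7724) = ((2347 - 23*(-2 + 3*(-1/24))) + 1264)*(1/7724) = ((2347 - 23*(-2 - ⅛)) + 1264)*(1/7724) = ((2347 - 23*(-17/8)) + 1264)*(1/7724) = ((2347 + 391/8) + 1264)*(1/7724) = (19167/8 + 1264)*(1/7724) = (29279/8)*(1/7724) = 29279/61792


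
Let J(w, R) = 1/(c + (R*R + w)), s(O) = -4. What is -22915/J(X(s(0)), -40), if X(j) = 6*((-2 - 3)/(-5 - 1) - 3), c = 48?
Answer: -37466025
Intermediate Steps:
X(j) = -13 (X(j) = 6*(-5/(-6) - 3) = 6*(-5*(-1/6) - 3) = 6*(5/6 - 3) = 6*(-13/6) = -13)
J(w, R) = 1/(48 + w + R**2) (J(w, R) = 1/(48 + (R*R + w)) = 1/(48 + (R**2 + w)) = 1/(48 + (w + R**2)) = 1/(48 + w + R**2))
-22915/J(X(s(0)), -40) = -22915/(1/(48 - 13 + (-40)**2)) = -22915/(1/(48 - 13 + 1600)) = -22915/(1/1635) = -22915/1/1635 = -22915*1635 = -37466025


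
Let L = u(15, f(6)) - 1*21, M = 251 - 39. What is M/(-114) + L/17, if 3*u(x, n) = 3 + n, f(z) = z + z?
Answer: -2714/969 ≈ -2.8008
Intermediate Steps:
f(z) = 2*z
u(x, n) = 1 + n/3 (u(x, n) = (3 + n)/3 = 1 + n/3)
M = 212
L = -16 (L = (1 + (2*6)/3) - 1*21 = (1 + (1/3)*12) - 21 = (1 + 4) - 21 = 5 - 21 = -16)
M/(-114) + L/17 = 212/(-114) - 16/17 = 212*(-1/114) - 16*1/17 = -106/57 - 16/17 = -2714/969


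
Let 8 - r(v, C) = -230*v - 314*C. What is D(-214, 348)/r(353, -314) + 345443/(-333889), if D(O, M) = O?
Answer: -2969282534/2904500411 ≈ -1.0223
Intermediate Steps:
r(v, C) = 8 + 230*v + 314*C (r(v, C) = 8 - (-230*v - 314*C) = 8 - (-314*C - 230*v) = 8 + (230*v + 314*C) = 8 + 230*v + 314*C)
D(-214, 348)/r(353, -314) + 345443/(-333889) = -214/(8 + 230*353 + 314*(-314)) + 345443/(-333889) = -214/(8 + 81190 - 98596) + 345443*(-1/333889) = -214/(-17398) - 345443/333889 = -214*(-1/17398) - 345443/333889 = 107/8699 - 345443/333889 = -2969282534/2904500411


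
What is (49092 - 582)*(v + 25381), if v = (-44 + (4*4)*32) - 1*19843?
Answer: 291351060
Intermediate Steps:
v = -19375 (v = (-44 + 16*32) - 19843 = (-44 + 512) - 19843 = 468 - 19843 = -19375)
(49092 - 582)*(v + 25381) = (49092 - 582)*(-19375 + 25381) = 48510*6006 = 291351060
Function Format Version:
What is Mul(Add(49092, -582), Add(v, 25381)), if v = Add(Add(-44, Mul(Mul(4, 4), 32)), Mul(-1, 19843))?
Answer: 291351060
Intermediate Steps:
v = -19375 (v = Add(Add(-44, Mul(16, 32)), -19843) = Add(Add(-44, 512), -19843) = Add(468, -19843) = -19375)
Mul(Add(49092, -582), Add(v, 25381)) = Mul(Add(49092, -582), Add(-19375, 25381)) = Mul(48510, 6006) = 291351060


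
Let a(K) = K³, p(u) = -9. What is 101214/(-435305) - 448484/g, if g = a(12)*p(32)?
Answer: 48413311873/1692465840 ≈ 28.605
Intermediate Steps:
g = -15552 (g = 12³*(-9) = 1728*(-9) = -15552)
101214/(-435305) - 448484/g = 101214/(-435305) - 448484/(-15552) = 101214*(-1/435305) - 448484*(-1/15552) = -101214/435305 + 112121/3888 = 48413311873/1692465840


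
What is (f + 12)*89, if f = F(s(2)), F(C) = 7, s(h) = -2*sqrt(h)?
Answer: 1691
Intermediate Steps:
f = 7
(f + 12)*89 = (7 + 12)*89 = 19*89 = 1691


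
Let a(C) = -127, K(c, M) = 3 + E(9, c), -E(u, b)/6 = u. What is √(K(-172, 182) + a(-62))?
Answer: I*√178 ≈ 13.342*I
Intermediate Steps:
E(u, b) = -6*u
K(c, M) = -51 (K(c, M) = 3 - 6*9 = 3 - 54 = -51)
√(K(-172, 182) + a(-62)) = √(-51 - 127) = √(-178) = I*√178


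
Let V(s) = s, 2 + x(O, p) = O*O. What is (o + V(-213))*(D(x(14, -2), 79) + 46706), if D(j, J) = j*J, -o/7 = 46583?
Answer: -20240669408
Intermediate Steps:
o = -326081 (o = -7*46583 = -326081)
x(O, p) = -2 + O² (x(O, p) = -2 + O*O = -2 + O²)
D(j, J) = J*j
(o + V(-213))*(D(x(14, -2), 79) + 46706) = (-326081 - 213)*(79*(-2 + 14²) + 46706) = -326294*(79*(-2 + 196) + 46706) = -326294*(79*194 + 46706) = -326294*(15326 + 46706) = -326294*62032 = -20240669408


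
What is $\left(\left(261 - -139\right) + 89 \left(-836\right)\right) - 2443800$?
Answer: $-2517804$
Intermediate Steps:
$\left(\left(261 - -139\right) + 89 \left(-836\right)\right) - 2443800 = \left(\left(261 + 139\right) - 74404\right) - 2443800 = \left(400 - 74404\right) - 2443800 = -74004 - 2443800 = -2517804$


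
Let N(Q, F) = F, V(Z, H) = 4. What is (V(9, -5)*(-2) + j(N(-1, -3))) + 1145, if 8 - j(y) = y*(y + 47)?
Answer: 1277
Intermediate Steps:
j(y) = 8 - y*(47 + y) (j(y) = 8 - y*(y + 47) = 8 - y*(47 + y))
(V(9, -5)*(-2) + j(N(-1, -3))) + 1145 = (4*(-2) + (8 - 1*(-3)² - 47*(-3))) + 1145 = (-8 + (8 - 1*9 + 141)) + 1145 = (-8 + (8 - 9 + 141)) + 1145 = (-8 + 140) + 1145 = 132 + 1145 = 1277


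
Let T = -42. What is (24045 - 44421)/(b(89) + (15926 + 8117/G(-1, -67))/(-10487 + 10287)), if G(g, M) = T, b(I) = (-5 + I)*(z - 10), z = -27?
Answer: 6846336/1070719 ≈ 6.3941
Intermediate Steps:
b(I) = 185 - 37*I (b(I) = (-5 + I)*(-27 - 10) = (-5 + I)*(-37) = 185 - 37*I)
G(g, M) = -42
(24045 - 44421)/(b(89) + (15926 + 8117/G(-1, -67))/(-10487 + 10287)) = (24045 - 44421)/((185 - 37*89) + (15926 + 8117/(-42))/(-10487 + 10287)) = -20376/((185 - 3293) + (15926 + 8117*(-1/42))/(-200)) = -20376/(-3108 + (15926 - 8117/42)*(-1/200)) = -20376/(-3108 + (660775/42)*(-1/200)) = -20376/(-3108 - 26431/336) = -20376/(-1070719/336) = -20376*(-336/1070719) = 6846336/1070719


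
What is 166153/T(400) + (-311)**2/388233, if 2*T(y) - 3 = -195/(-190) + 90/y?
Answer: 10894394503559/139375647 ≈ 78166.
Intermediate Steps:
T(y) = 153/76 + 45/y (T(y) = 3/2 + (-195/(-190) + 90/y)/2 = 3/2 + (-195*(-1/190) + 90/y)/2 = 3/2 + (39/38 + 90/y)/2 = 3/2 + (39/76 + 45/y) = 153/76 + 45/y)
166153/T(400) + (-311)**2/388233 = 166153/(153/76 + 45/400) + (-311)**2/388233 = 166153/(153/76 + 45*(1/400)) + 96721*(1/388233) = 166153/(153/76 + 9/80) + 96721/388233 = 166153/(3231/1520) + 96721/388233 = 166153*(1520/3231) + 96721/388233 = 252552560/3231 + 96721/388233 = 10894394503559/139375647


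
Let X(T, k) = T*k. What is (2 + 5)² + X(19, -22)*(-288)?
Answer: 120433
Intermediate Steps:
(2 + 5)² + X(19, -22)*(-288) = (2 + 5)² + (19*(-22))*(-288) = 7² - 418*(-288) = 49 + 120384 = 120433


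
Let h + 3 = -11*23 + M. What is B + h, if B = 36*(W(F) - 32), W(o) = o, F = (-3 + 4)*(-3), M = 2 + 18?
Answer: -1496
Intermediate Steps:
M = 20
F = -3 (F = 1*(-3) = -3)
h = -236 (h = -3 + (-11*23 + 20) = -3 + (-253 + 20) = -3 - 233 = -236)
B = -1260 (B = 36*(-3 - 32) = 36*(-35) = -1260)
B + h = -1260 - 236 = -1496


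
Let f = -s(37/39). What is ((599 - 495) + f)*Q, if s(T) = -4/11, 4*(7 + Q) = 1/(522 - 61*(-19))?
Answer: -329469/451 ≈ -730.53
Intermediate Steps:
Q = -47067/6724 (Q = -7 + 1/(4*(522 - 61*(-19))) = -7 + 1/(4*(522 + 1159)) = -7 + (¼)/1681 = -7 + (¼)*(1/1681) = -7 + 1/6724 = -47067/6724 ≈ -6.9998)
s(T) = -4/11 (s(T) = -4*1/11 = -4/11)
f = 4/11 (f = -1*(-4/11) = 4/11 ≈ 0.36364)
((599 - 495) + f)*Q = ((599 - 495) + 4/11)*(-47067/6724) = (104 + 4/11)*(-47067/6724) = (1148/11)*(-47067/6724) = -329469/451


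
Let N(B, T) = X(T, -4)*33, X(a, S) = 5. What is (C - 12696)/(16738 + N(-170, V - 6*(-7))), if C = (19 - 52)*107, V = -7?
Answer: -16227/16903 ≈ -0.96001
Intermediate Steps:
C = -3531 (C = -33*107 = -3531)
N(B, T) = 165 (N(B, T) = 5*33 = 165)
(C - 12696)/(16738 + N(-170, V - 6*(-7))) = (-3531 - 12696)/(16738 + 165) = -16227/16903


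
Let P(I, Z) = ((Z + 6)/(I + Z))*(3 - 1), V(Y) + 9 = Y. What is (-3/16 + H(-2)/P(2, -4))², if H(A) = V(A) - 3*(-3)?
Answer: 169/256 ≈ 0.66016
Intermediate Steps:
V(Y) = -9 + Y
P(I, Z) = 2*(6 + Z)/(I + Z) (P(I, Z) = ((6 + Z)/(I + Z))*2 = 2*(6 + Z)/(I + Z))
H(A) = A (H(A) = (-9 + A) - 3*(-3) = (-9 + A) + 9 = A)
(-3/16 + H(-2)/P(2, -4))² = (-3/16 - 2*(2 - 4)/(2*(6 - 4)))² = (-3*1/16 - 2/(2*2/(-2)))² = (-3/16 - 2/(2*(-½)*2))² = (-3/16 - 2/(-2))² = (-3/16 - 2*(-½))² = (-3/16 + 1)² = (13/16)² = 169/256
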